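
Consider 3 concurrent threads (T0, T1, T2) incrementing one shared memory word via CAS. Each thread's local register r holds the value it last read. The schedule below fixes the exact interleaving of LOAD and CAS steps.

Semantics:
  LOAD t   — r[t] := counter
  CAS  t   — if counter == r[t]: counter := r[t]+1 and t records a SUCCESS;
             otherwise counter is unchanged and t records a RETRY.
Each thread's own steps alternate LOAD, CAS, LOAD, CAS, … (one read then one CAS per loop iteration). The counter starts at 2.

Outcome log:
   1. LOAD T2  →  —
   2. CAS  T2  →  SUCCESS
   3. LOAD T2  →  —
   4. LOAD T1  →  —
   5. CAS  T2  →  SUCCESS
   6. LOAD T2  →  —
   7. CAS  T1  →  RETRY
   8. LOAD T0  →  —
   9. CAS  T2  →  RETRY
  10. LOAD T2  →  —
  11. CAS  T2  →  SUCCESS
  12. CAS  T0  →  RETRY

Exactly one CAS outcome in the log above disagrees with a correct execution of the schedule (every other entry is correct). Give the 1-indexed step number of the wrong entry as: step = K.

Re-executing:
T2 LOAD — after: cnt=2, r=2 — load
T2 CAS — after: cnt=3, r=2 — ok
T2 LOAD — after: cnt=3, r=3 — load
T1 LOAD — after: cnt=3, r=3 — load
T2 CAS — after: cnt=4, r=3 — ok
T2 LOAD — after: cnt=4, r=4 — load
T1 CAS — after: cnt=4, r=3 — retry
T0 LOAD — after: cnt=4, r=4 — load
T2 CAS — after: cnt=5, r=4 — ok
T2 LOAD — after: cnt=5, r=5 — load
T2 CAS — after: cnt=6, r=5 — ok
T0 CAS — after: cnt=6, r=4 — retry
Log disagrees first at step 9.

step = 9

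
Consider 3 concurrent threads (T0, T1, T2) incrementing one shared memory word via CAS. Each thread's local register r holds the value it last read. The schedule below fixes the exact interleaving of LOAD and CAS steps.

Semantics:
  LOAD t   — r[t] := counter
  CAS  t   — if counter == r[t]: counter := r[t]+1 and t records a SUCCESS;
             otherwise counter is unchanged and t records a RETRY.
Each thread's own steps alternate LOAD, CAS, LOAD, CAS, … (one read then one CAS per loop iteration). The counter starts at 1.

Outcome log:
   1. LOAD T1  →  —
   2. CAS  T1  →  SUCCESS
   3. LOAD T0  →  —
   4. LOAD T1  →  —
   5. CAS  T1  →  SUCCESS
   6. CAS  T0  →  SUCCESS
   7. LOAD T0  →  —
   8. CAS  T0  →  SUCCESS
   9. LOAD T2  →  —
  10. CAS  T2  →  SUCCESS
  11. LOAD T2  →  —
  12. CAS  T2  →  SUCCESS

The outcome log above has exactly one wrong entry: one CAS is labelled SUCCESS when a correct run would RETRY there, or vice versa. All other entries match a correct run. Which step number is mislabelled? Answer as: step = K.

Reference trace:
#1 T1 reads 1
#2 T1 CAS(1→2) writes; counter now 2
#3 T0 reads 2
#4 T1 reads 2
#5 T1 CAS(2→3) writes; counter now 3
#6 T0 CAS(2→3) fails; counter now 3
#7 T0 reads 3
#8 T0 CAS(3→4) writes; counter now 4
#9 T2 reads 4
#10 T2 CAS(4→5) writes; counter now 5
#11 T2 reads 5
#12 T2 CAS(5→6) writes; counter now 6
Mismatch at 6.

step = 6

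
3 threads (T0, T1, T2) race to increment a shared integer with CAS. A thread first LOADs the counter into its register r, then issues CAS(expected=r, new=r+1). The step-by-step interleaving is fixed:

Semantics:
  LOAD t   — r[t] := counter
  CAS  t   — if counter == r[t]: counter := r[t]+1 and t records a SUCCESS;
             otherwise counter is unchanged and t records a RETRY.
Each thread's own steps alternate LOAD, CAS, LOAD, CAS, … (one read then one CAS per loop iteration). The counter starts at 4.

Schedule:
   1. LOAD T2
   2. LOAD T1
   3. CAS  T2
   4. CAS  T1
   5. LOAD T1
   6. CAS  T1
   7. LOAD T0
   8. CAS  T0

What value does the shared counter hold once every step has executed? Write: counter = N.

T2 LOAD — after: cnt=4, r=4 — load
T1 LOAD — after: cnt=4, r=4 — load
T2 CAS — after: cnt=5, r=4 — ok
T1 CAS — after: cnt=5, r=4 — retry
T1 LOAD — after: cnt=5, r=5 — load
T1 CAS — after: cnt=6, r=5 — ok
T0 LOAD — after: cnt=6, r=6 — load
T0 CAS — after: cnt=7, r=6 — ok

counter = 7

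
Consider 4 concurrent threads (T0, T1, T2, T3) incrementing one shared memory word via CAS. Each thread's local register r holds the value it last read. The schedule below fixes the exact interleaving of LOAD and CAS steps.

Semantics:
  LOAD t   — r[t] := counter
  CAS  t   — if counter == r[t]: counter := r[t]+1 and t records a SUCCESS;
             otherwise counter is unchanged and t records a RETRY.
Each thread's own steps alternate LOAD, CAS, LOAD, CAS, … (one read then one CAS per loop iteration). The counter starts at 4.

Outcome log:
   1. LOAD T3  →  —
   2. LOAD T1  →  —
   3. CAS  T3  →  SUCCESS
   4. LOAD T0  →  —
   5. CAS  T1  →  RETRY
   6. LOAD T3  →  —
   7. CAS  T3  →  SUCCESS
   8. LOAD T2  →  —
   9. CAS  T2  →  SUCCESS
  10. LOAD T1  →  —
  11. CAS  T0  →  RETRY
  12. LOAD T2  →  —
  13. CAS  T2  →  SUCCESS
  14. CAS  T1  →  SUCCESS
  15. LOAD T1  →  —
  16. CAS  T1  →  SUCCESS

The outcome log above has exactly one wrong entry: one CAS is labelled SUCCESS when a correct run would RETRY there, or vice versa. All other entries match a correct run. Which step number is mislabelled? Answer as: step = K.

Re-executing:
T3 LOAD — after: cnt=4, r=4 — load
T1 LOAD — after: cnt=4, r=4 — load
T3 CAS — after: cnt=5, r=4 — ok
T0 LOAD — after: cnt=5, r=5 — load
T1 CAS — after: cnt=5, r=4 — retry
T3 LOAD — after: cnt=5, r=5 — load
T3 CAS — after: cnt=6, r=5 — ok
T2 LOAD — after: cnt=6, r=6 — load
T2 CAS — after: cnt=7, r=6 — ok
T1 LOAD — after: cnt=7, r=7 — load
T0 CAS — after: cnt=7, r=5 — retry
T2 LOAD — after: cnt=7, r=7 — load
T2 CAS — after: cnt=8, r=7 — ok
T1 CAS — after: cnt=8, r=7 — retry
T1 LOAD — after: cnt=8, r=8 — load
T1 CAS — after: cnt=9, r=8 — ok
Flip is step 14.

step = 14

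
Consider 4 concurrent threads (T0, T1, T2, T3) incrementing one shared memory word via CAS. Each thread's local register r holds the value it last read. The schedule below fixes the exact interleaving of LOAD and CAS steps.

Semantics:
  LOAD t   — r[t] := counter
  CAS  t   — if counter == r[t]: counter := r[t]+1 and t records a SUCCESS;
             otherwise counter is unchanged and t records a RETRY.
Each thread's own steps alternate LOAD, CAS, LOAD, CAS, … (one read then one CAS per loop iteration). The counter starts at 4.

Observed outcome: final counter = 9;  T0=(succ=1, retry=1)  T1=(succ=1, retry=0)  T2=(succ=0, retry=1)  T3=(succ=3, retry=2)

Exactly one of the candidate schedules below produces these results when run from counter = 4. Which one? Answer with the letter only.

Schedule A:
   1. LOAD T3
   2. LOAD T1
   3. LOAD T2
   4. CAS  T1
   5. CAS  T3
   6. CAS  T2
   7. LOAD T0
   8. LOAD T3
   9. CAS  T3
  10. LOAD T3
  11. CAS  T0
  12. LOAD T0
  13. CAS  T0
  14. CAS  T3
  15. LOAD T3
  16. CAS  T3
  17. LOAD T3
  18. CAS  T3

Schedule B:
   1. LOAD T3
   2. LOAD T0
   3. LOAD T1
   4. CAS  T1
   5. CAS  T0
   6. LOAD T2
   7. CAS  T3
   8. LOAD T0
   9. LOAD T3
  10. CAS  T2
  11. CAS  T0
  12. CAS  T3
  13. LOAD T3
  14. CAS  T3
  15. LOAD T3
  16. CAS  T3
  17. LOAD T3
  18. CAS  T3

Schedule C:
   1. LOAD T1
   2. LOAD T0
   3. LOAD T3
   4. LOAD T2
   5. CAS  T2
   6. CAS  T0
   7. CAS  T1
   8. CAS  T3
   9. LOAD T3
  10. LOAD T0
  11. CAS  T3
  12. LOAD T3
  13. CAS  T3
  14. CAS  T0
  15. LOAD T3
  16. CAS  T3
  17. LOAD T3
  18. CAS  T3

Tracing schedule A:
   1) LOAD T3:  M=4  r_T3=4
   2) LOAD T1:  M=4  r_T1=4
   3) LOAD T2:  M=4  r_T2=4
   4) CAS  T1:  M=5  r_T1=4 ✓
   5) CAS  T3:  M=5  r_T3=4 ✗
   6) CAS  T2:  M=5  r_T2=4 ✗
   7) LOAD T0:  M=5  r_T0=5
   8) LOAD T3:  M=5  r_T3=5
   9) CAS  T3:  M=6  r_T3=5 ✓
  10) LOAD T3:  M=6  r_T3=6
  11) CAS  T0:  M=6  r_T0=5 ✗
  12) LOAD T0:  M=6  r_T0=6
  13) CAS  T0:  M=7  r_T0=6 ✓
  14) CAS  T3:  M=7  r_T3=6 ✗
  15) LOAD T3:  M=7  r_T3=7
  16) CAS  T3:  M=8  r_T3=7 ✓
  17) LOAD T3:  M=8  r_T3=8
  18) CAS  T3:  M=9  r_T3=8 ✓

A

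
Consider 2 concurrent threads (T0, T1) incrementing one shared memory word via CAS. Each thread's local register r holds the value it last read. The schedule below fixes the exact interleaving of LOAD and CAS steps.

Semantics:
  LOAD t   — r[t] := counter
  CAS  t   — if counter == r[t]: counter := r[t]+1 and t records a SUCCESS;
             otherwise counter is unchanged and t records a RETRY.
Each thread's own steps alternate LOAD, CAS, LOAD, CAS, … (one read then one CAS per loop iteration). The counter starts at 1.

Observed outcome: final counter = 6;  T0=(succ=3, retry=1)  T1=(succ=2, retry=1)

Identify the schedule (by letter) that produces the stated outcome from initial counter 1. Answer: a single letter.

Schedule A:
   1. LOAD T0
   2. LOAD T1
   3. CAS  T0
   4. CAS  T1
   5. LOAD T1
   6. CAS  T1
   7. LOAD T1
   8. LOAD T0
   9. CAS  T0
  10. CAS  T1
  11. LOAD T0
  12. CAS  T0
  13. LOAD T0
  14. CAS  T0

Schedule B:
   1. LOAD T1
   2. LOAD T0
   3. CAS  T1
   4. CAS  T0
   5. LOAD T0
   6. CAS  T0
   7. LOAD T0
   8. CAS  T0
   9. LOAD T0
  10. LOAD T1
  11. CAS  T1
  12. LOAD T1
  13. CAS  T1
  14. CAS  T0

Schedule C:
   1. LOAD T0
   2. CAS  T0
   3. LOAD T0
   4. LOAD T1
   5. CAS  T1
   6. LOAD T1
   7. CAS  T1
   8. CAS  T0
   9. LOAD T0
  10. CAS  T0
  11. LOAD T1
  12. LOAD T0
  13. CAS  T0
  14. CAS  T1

Simulating candidate C:
#1 T0 reads 1
#2 T0 CAS(1→2) writes; counter now 2
#3 T0 reads 2
#4 T1 reads 2
#5 T1 CAS(2→3) writes; counter now 3
#6 T1 reads 3
#7 T1 CAS(3→4) writes; counter now 4
#8 T0 CAS(2→3) fails; counter now 4
#9 T0 reads 4
#10 T0 CAS(4→5) writes; counter now 5
#11 T1 reads 5
#12 T0 reads 5
#13 T0 CAS(5→6) writes; counter now 6
#14 T1 CAS(5→6) fails; counter now 6

C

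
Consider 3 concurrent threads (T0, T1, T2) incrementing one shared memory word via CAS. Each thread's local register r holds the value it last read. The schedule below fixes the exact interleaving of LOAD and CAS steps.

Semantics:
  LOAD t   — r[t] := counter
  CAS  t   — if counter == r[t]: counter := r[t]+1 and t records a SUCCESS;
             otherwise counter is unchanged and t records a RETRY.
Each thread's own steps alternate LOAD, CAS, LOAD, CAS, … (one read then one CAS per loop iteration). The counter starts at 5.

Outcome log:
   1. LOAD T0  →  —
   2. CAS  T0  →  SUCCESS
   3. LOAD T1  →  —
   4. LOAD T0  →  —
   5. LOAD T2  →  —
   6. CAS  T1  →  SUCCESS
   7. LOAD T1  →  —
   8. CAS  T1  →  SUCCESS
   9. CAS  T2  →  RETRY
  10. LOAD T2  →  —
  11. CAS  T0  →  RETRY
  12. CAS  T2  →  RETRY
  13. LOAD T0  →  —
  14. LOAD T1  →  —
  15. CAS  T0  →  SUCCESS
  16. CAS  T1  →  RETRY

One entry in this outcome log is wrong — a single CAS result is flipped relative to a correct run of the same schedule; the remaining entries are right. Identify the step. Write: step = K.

Re-executing:
   1) LOAD T0:  M=5  r_T0=5
   2) CAS  T0:  M=6  r_T0=5 ✓
   3) LOAD T1:  M=6  r_T1=6
   4) LOAD T0:  M=6  r_T0=6
   5) LOAD T2:  M=6  r_T2=6
   6) CAS  T1:  M=7  r_T1=6 ✓
   7) LOAD T1:  M=7  r_T1=7
   8) CAS  T1:  M=8  r_T1=7 ✓
   9) CAS  T2:  M=8  r_T2=6 ✗
  10) LOAD T2:  M=8  r_T2=8
  11) CAS  T0:  M=8  r_T0=6 ✗
  12) CAS  T2:  M=9  r_T2=8 ✓
  13) LOAD T0:  M=9  r_T0=9
  14) LOAD T1:  M=9  r_T1=9
  15) CAS  T0:  M=10  r_T0=9 ✓
  16) CAS  T1:  M=10  r_T1=9 ✗
Log disagrees first at step 12.

step = 12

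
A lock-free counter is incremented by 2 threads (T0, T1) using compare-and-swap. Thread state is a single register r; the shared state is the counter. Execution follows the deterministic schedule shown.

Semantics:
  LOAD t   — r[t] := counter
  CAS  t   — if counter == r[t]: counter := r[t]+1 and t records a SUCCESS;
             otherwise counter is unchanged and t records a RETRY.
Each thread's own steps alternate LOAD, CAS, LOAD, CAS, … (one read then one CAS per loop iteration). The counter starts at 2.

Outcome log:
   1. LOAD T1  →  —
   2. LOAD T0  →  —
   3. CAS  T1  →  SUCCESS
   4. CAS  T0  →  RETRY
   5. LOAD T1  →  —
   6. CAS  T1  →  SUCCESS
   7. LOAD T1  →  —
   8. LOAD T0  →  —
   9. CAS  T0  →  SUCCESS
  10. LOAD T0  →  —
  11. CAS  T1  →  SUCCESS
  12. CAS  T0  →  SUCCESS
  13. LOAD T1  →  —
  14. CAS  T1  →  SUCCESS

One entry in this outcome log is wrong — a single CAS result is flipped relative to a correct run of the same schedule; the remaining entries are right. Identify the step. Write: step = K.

step = 11

Reference trace:
T1 LOAD — after: cnt=2, r=2 — load
T0 LOAD — after: cnt=2, r=2 — load
T1 CAS — after: cnt=3, r=2 — ok
T0 CAS — after: cnt=3, r=2 — retry
T1 LOAD — after: cnt=3, r=3 — load
T1 CAS — after: cnt=4, r=3 — ok
T1 LOAD — after: cnt=4, r=4 — load
T0 LOAD — after: cnt=4, r=4 — load
T0 CAS — after: cnt=5, r=4 — ok
T0 LOAD — after: cnt=5, r=5 — load
T1 CAS — after: cnt=5, r=4 — retry
T0 CAS — after: cnt=6, r=5 — ok
T1 LOAD — after: cnt=6, r=6 — load
T1 CAS — after: cnt=7, r=6 — ok
Log disagrees first at step 11.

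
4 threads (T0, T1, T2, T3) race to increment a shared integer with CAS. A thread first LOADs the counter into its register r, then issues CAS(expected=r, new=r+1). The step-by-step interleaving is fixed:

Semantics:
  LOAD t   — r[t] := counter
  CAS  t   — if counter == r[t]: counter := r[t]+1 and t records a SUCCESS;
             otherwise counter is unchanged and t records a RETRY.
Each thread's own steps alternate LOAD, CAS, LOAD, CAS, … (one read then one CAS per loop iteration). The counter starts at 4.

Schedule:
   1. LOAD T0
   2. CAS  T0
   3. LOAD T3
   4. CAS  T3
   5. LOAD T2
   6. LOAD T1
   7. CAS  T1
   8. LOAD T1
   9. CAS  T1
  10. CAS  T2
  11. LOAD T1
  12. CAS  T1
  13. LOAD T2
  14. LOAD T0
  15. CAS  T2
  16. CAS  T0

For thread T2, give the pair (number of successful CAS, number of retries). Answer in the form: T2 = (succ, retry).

[1] T0.load  rd  (counter 4, T0.r 4)
[2] T0.cas  hit  (counter 5, T0.r 4)
[3] T3.load  rd  (counter 5, T3.r 5)
[4] T3.cas  hit  (counter 6, T3.r 5)
[5] T2.load  rd  (counter 6, T2.r 6)
[6] T1.load  rd  (counter 6, T1.r 6)
[7] T1.cas  hit  (counter 7, T1.r 6)
[8] T1.load  rd  (counter 7, T1.r 7)
[9] T1.cas  hit  (counter 8, T1.r 7)
[10] T2.cas  miss  (counter 8, T2.r 6)
[11] T1.load  rd  (counter 8, T1.r 8)
[12] T1.cas  hit  (counter 9, T1.r 8)
[13] T2.load  rd  (counter 9, T2.r 9)
[14] T0.load  rd  (counter 9, T0.r 9)
[15] T2.cas  hit  (counter 10, T2.r 9)
[16] T0.cas  miss  (counter 10, T0.r 9)

T2 = (1, 1)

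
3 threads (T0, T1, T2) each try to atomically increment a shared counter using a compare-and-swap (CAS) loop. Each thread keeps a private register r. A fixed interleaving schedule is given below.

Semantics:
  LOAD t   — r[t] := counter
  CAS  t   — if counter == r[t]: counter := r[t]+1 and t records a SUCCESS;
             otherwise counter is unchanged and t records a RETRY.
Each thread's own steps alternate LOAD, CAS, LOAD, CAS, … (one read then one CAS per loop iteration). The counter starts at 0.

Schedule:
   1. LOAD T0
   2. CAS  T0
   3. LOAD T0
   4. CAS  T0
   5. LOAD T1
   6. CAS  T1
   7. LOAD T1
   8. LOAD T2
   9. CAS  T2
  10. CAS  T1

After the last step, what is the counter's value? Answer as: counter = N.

T0 LOAD — after: cnt=0, r=0 — load
T0 CAS — after: cnt=1, r=0 — ok
T0 LOAD — after: cnt=1, r=1 — load
T0 CAS — after: cnt=2, r=1 — ok
T1 LOAD — after: cnt=2, r=2 — load
T1 CAS — after: cnt=3, r=2 — ok
T1 LOAD — after: cnt=3, r=3 — load
T2 LOAD — after: cnt=3, r=3 — load
T2 CAS — after: cnt=4, r=3 — ok
T1 CAS — after: cnt=4, r=3 — retry

counter = 4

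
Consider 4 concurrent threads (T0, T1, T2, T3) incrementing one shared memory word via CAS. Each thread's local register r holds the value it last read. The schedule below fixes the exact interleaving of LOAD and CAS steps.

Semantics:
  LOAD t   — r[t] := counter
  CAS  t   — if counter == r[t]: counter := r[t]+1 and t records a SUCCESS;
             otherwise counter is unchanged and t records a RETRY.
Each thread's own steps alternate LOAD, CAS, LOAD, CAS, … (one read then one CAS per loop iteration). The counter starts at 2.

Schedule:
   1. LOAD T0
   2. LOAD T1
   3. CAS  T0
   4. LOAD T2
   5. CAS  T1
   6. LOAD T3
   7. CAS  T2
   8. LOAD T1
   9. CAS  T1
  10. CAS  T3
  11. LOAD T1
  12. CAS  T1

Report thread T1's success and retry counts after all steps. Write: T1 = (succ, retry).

1. LOAD T0 → mem=2 r[T0]=2 [LOAD]
2. LOAD T1 → mem=2 r[T1]=2 [LOAD]
3. CAS T0 → mem=3 r[T0]=2 [OK]
4. LOAD T2 → mem=3 r[T2]=3 [LOAD]
5. CAS T1 → mem=3 r[T1]=2 [RETRY]
6. LOAD T3 → mem=3 r[T3]=3 [LOAD]
7. CAS T2 → mem=4 r[T2]=3 [OK]
8. LOAD T1 → mem=4 r[T1]=4 [LOAD]
9. CAS T1 → mem=5 r[T1]=4 [OK]
10. CAS T3 → mem=5 r[T3]=3 [RETRY]
11. LOAD T1 → mem=5 r[T1]=5 [LOAD]
12. CAS T1 → mem=6 r[T1]=5 [OK]

T1 = (2, 1)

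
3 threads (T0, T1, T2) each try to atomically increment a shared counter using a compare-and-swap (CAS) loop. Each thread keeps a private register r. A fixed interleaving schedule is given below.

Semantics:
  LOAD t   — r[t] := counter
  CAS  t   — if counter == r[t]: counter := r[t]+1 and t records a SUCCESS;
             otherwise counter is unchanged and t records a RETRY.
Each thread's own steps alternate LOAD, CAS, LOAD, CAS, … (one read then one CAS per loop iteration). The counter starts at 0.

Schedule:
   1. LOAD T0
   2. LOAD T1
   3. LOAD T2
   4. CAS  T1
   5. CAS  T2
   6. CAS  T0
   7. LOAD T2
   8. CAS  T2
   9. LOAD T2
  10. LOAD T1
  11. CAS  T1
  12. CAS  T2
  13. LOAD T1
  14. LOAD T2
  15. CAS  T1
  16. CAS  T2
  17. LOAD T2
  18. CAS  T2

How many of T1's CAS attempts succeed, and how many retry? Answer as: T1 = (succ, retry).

#1 T0 reads 0
#2 T1 reads 0
#3 T2 reads 0
#4 T1 CAS(0→1) writes; counter now 1
#5 T2 CAS(0→1) fails; counter now 1
#6 T0 CAS(0→1) fails; counter now 1
#7 T2 reads 1
#8 T2 CAS(1→2) writes; counter now 2
#9 T2 reads 2
#10 T1 reads 2
#11 T1 CAS(2→3) writes; counter now 3
#12 T2 CAS(2→3) fails; counter now 3
#13 T1 reads 3
#14 T2 reads 3
#15 T1 CAS(3→4) writes; counter now 4
#16 T2 CAS(3→4) fails; counter now 4
#17 T2 reads 4
#18 T2 CAS(4→5) writes; counter now 5

T1 = (3, 0)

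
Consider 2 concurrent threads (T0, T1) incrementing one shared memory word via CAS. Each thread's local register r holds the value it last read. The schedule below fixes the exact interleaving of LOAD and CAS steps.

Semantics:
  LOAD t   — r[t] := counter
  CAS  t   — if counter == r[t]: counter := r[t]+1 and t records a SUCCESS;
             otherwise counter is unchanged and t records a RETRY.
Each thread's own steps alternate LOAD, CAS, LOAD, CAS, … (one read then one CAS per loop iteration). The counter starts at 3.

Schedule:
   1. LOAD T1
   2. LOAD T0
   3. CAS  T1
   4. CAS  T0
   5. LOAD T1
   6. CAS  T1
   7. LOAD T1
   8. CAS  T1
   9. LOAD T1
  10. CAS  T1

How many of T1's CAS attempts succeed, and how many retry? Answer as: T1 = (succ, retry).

T1 = (4, 0)

[1] T1.load  rd  (counter 3, T1.r 3)
[2] T0.load  rd  (counter 3, T0.r 3)
[3] T1.cas  hit  (counter 4, T1.r 3)
[4] T0.cas  miss  (counter 4, T0.r 3)
[5] T1.load  rd  (counter 4, T1.r 4)
[6] T1.cas  hit  (counter 5, T1.r 4)
[7] T1.load  rd  (counter 5, T1.r 5)
[8] T1.cas  hit  (counter 6, T1.r 5)
[9] T1.load  rd  (counter 6, T1.r 6)
[10] T1.cas  hit  (counter 7, T1.r 6)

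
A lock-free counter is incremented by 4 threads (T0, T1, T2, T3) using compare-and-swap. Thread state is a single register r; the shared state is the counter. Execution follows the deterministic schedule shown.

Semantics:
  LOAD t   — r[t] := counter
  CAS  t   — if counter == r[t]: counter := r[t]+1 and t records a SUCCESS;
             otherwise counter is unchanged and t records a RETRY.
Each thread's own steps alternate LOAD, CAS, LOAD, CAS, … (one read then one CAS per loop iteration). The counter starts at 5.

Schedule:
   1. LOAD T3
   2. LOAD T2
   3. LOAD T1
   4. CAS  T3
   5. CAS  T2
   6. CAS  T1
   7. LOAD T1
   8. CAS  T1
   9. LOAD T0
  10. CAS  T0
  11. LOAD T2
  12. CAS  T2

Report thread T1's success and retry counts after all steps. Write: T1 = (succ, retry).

1. LOAD T3 → mem=5 r[T3]=5 [LOAD]
2. LOAD T2 → mem=5 r[T2]=5 [LOAD]
3. LOAD T1 → mem=5 r[T1]=5 [LOAD]
4. CAS T3 → mem=6 r[T3]=5 [OK]
5. CAS T2 → mem=6 r[T2]=5 [RETRY]
6. CAS T1 → mem=6 r[T1]=5 [RETRY]
7. LOAD T1 → mem=6 r[T1]=6 [LOAD]
8. CAS T1 → mem=7 r[T1]=6 [OK]
9. LOAD T0 → mem=7 r[T0]=7 [LOAD]
10. CAS T0 → mem=8 r[T0]=7 [OK]
11. LOAD T2 → mem=8 r[T2]=8 [LOAD]
12. CAS T2 → mem=9 r[T2]=8 [OK]

T1 = (1, 1)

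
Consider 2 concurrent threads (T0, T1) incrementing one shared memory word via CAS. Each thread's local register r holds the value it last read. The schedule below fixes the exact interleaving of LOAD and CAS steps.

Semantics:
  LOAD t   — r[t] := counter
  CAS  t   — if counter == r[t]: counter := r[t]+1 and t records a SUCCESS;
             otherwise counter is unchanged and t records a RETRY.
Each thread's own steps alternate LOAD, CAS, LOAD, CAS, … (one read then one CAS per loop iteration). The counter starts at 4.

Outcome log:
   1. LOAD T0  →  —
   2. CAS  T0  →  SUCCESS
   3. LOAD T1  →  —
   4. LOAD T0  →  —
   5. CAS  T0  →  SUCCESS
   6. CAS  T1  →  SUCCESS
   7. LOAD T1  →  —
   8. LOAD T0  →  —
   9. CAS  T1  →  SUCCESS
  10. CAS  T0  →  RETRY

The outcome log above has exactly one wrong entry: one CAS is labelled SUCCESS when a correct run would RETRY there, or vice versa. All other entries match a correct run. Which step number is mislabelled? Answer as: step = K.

Re-executing:
   1) LOAD T0:  M=4  r_T0=4
   2) CAS  T0:  M=5  r_T0=4 ✓
   3) LOAD T1:  M=5  r_T1=5
   4) LOAD T0:  M=5  r_T0=5
   5) CAS  T0:  M=6  r_T0=5 ✓
   6) CAS  T1:  M=6  r_T1=5 ✗
   7) LOAD T1:  M=6  r_T1=6
   8) LOAD T0:  M=6  r_T0=6
   9) CAS  T1:  M=7  r_T1=6 ✓
  10) CAS  T0:  M=7  r_T0=6 ✗
Log disagrees first at step 6.

step = 6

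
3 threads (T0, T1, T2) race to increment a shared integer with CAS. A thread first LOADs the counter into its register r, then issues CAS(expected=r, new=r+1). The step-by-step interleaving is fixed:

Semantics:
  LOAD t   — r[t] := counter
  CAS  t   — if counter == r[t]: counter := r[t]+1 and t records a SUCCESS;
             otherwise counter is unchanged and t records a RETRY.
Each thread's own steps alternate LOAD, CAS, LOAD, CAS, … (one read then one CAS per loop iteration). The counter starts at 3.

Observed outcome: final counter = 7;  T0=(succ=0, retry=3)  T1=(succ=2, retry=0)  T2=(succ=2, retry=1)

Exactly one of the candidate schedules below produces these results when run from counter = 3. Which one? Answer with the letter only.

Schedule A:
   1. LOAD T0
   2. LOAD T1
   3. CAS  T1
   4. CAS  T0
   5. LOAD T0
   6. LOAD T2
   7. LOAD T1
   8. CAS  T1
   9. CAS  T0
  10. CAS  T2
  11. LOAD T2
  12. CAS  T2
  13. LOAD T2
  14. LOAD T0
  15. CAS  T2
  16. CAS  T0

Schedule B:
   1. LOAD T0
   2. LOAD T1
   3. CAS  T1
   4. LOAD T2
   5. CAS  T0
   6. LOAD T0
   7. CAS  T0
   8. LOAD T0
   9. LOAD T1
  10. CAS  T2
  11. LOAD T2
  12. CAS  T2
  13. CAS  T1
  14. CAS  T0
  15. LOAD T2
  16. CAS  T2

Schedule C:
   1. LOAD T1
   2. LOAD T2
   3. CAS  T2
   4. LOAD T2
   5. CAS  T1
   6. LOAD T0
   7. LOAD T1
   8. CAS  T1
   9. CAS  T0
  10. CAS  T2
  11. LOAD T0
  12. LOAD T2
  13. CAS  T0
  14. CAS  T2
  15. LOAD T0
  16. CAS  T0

A

Tracing schedule A:
[1] T0.load  rd  (counter 3, T0.r 3)
[2] T1.load  rd  (counter 3, T1.r 3)
[3] T1.cas  hit  (counter 4, T1.r 3)
[4] T0.cas  miss  (counter 4, T0.r 3)
[5] T0.load  rd  (counter 4, T0.r 4)
[6] T2.load  rd  (counter 4, T2.r 4)
[7] T1.load  rd  (counter 4, T1.r 4)
[8] T1.cas  hit  (counter 5, T1.r 4)
[9] T0.cas  miss  (counter 5, T0.r 4)
[10] T2.cas  miss  (counter 5, T2.r 4)
[11] T2.load  rd  (counter 5, T2.r 5)
[12] T2.cas  hit  (counter 6, T2.r 5)
[13] T2.load  rd  (counter 6, T2.r 6)
[14] T0.load  rd  (counter 6, T0.r 6)
[15] T2.cas  hit  (counter 7, T2.r 6)
[16] T0.cas  miss  (counter 7, T0.r 6)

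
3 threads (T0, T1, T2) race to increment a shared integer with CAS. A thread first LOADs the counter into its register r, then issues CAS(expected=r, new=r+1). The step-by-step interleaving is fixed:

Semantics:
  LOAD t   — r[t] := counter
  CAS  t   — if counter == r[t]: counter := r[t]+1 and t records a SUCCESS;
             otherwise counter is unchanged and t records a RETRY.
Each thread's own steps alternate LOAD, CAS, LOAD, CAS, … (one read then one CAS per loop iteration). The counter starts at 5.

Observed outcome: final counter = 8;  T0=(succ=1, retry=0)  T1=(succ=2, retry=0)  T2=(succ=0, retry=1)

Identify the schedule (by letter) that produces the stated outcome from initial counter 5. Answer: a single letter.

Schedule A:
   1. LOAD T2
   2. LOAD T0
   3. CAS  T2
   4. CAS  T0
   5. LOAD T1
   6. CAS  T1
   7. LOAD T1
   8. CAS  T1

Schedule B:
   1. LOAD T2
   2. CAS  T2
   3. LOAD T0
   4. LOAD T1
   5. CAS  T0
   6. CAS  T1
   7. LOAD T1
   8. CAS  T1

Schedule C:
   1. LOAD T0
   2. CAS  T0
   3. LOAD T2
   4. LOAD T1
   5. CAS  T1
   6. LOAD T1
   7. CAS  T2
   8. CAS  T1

Run C:
#1 T0 reads 5
#2 T0 CAS(5→6) writes; counter now 6
#3 T2 reads 6
#4 T1 reads 6
#5 T1 CAS(6→7) writes; counter now 7
#6 T1 reads 7
#7 T2 CAS(6→7) fails; counter now 7
#8 T1 CAS(7→8) writes; counter now 8

C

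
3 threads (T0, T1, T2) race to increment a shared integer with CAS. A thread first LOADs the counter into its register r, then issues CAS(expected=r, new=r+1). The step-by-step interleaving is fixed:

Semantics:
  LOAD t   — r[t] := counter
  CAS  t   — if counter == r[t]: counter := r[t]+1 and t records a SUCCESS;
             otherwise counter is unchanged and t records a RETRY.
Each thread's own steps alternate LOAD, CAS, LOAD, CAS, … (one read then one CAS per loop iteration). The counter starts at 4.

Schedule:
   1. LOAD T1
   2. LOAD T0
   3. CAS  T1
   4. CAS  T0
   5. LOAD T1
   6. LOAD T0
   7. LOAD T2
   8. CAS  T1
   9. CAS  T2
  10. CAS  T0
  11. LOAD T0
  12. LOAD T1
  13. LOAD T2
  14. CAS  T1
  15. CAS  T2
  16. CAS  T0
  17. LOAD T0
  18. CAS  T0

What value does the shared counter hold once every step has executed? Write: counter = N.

T1 LOAD — after: cnt=4, r=4 — load
T0 LOAD — after: cnt=4, r=4 — load
T1 CAS — after: cnt=5, r=4 — ok
T0 CAS — after: cnt=5, r=4 — retry
T1 LOAD — after: cnt=5, r=5 — load
T0 LOAD — after: cnt=5, r=5 — load
T2 LOAD — after: cnt=5, r=5 — load
T1 CAS — after: cnt=6, r=5 — ok
T2 CAS — after: cnt=6, r=5 — retry
T0 CAS — after: cnt=6, r=5 — retry
T0 LOAD — after: cnt=6, r=6 — load
T1 LOAD — after: cnt=6, r=6 — load
T2 LOAD — after: cnt=6, r=6 — load
T1 CAS — after: cnt=7, r=6 — ok
T2 CAS — after: cnt=7, r=6 — retry
T0 CAS — after: cnt=7, r=6 — retry
T0 LOAD — after: cnt=7, r=7 — load
T0 CAS — after: cnt=8, r=7 — ok

counter = 8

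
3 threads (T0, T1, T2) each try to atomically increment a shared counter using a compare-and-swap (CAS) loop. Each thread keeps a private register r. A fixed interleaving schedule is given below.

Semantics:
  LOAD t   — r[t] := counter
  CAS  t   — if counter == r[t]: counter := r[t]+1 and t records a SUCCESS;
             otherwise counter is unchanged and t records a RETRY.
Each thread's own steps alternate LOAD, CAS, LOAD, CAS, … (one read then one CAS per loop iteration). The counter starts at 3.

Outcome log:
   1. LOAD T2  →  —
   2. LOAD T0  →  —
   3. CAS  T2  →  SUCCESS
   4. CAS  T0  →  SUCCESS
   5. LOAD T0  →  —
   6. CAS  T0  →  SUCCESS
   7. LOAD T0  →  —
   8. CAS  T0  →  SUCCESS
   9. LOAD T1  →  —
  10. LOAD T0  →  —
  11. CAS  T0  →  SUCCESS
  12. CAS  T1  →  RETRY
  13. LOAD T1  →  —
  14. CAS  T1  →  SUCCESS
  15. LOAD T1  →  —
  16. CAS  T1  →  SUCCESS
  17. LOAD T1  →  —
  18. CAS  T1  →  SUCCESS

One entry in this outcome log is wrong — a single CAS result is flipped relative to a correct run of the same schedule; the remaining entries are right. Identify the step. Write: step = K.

Reference trace:
   1) LOAD T2:  M=3  r_T2=3
   2) LOAD T0:  M=3  r_T0=3
   3) CAS  T2:  M=4  r_T2=3 ✓
   4) CAS  T0:  M=4  r_T0=3 ✗
   5) LOAD T0:  M=4  r_T0=4
   6) CAS  T0:  M=5  r_T0=4 ✓
   7) LOAD T0:  M=5  r_T0=5
   8) CAS  T0:  M=6  r_T0=5 ✓
   9) LOAD T1:  M=6  r_T1=6
  10) LOAD T0:  M=6  r_T0=6
  11) CAS  T0:  M=7  r_T0=6 ✓
  12) CAS  T1:  M=7  r_T1=6 ✗
  13) LOAD T1:  M=7  r_T1=7
  14) CAS  T1:  M=8  r_T1=7 ✓
  15) LOAD T1:  M=8  r_T1=8
  16) CAS  T1:  M=9  r_T1=8 ✓
  17) LOAD T1:  M=9  r_T1=9
  18) CAS  T1:  M=10  r_T1=9 ✓
Mismatch at 4.

step = 4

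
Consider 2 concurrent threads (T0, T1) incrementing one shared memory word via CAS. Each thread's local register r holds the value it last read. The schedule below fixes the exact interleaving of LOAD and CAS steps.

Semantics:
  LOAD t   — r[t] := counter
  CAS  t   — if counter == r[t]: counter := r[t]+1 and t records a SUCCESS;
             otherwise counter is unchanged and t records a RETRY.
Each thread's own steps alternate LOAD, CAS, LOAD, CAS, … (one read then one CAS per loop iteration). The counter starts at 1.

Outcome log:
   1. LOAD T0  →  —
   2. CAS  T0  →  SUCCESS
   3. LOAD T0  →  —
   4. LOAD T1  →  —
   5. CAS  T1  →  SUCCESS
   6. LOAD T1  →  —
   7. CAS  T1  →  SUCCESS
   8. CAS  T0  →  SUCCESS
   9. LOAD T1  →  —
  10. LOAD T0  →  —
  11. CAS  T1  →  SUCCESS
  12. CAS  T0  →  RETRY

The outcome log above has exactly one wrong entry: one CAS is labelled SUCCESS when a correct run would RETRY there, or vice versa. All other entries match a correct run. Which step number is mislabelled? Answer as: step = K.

step = 8

Reference trace:
T0 LOAD — after: cnt=1, r=1 — load
T0 CAS — after: cnt=2, r=1 — ok
T0 LOAD — after: cnt=2, r=2 — load
T1 LOAD — after: cnt=2, r=2 — load
T1 CAS — after: cnt=3, r=2 — ok
T1 LOAD — after: cnt=3, r=3 — load
T1 CAS — after: cnt=4, r=3 — ok
T0 CAS — after: cnt=4, r=2 — retry
T1 LOAD — after: cnt=4, r=4 — load
T0 LOAD — after: cnt=4, r=4 — load
T1 CAS — after: cnt=5, r=4 — ok
T0 CAS — after: cnt=5, r=4 — retry
Log disagrees first at step 8.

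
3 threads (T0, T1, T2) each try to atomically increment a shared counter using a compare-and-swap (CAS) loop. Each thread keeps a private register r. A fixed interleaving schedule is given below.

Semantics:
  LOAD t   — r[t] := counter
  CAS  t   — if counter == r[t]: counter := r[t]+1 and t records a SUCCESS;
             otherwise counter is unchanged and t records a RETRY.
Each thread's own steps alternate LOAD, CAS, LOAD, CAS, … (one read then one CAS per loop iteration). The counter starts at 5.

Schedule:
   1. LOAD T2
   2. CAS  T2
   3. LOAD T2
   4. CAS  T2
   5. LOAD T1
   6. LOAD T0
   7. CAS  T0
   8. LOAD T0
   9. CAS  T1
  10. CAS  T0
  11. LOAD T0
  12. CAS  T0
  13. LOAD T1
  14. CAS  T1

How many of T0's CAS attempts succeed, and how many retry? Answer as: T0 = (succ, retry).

T0 = (3, 0)

[1] T2.load  rd  (counter 5, T2.r 5)
[2] T2.cas  hit  (counter 6, T2.r 5)
[3] T2.load  rd  (counter 6, T2.r 6)
[4] T2.cas  hit  (counter 7, T2.r 6)
[5] T1.load  rd  (counter 7, T1.r 7)
[6] T0.load  rd  (counter 7, T0.r 7)
[7] T0.cas  hit  (counter 8, T0.r 7)
[8] T0.load  rd  (counter 8, T0.r 8)
[9] T1.cas  miss  (counter 8, T1.r 7)
[10] T0.cas  hit  (counter 9, T0.r 8)
[11] T0.load  rd  (counter 9, T0.r 9)
[12] T0.cas  hit  (counter 10, T0.r 9)
[13] T1.load  rd  (counter 10, T1.r 10)
[14] T1.cas  hit  (counter 11, T1.r 10)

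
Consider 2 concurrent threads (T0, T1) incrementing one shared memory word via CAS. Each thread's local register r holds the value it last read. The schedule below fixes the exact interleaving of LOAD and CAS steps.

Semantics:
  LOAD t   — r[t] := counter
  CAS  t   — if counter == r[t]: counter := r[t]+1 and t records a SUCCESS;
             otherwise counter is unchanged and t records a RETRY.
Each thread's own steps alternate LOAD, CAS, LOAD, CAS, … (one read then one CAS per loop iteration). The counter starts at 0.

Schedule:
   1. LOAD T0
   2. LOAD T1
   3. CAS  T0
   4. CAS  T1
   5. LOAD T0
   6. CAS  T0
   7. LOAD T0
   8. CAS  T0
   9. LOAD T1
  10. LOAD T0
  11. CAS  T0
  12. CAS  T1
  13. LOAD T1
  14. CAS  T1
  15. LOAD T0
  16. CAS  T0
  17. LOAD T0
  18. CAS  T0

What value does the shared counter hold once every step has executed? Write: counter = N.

T0 LOAD — after: cnt=0, r=0 — load
T1 LOAD — after: cnt=0, r=0 — load
T0 CAS — after: cnt=1, r=0 — ok
T1 CAS — after: cnt=1, r=0 — retry
T0 LOAD — after: cnt=1, r=1 — load
T0 CAS — after: cnt=2, r=1 — ok
T0 LOAD — after: cnt=2, r=2 — load
T0 CAS — after: cnt=3, r=2 — ok
T1 LOAD — after: cnt=3, r=3 — load
T0 LOAD — after: cnt=3, r=3 — load
T0 CAS — after: cnt=4, r=3 — ok
T1 CAS — after: cnt=4, r=3 — retry
T1 LOAD — after: cnt=4, r=4 — load
T1 CAS — after: cnt=5, r=4 — ok
T0 LOAD — after: cnt=5, r=5 — load
T0 CAS — after: cnt=6, r=5 — ok
T0 LOAD — after: cnt=6, r=6 — load
T0 CAS — after: cnt=7, r=6 — ok

counter = 7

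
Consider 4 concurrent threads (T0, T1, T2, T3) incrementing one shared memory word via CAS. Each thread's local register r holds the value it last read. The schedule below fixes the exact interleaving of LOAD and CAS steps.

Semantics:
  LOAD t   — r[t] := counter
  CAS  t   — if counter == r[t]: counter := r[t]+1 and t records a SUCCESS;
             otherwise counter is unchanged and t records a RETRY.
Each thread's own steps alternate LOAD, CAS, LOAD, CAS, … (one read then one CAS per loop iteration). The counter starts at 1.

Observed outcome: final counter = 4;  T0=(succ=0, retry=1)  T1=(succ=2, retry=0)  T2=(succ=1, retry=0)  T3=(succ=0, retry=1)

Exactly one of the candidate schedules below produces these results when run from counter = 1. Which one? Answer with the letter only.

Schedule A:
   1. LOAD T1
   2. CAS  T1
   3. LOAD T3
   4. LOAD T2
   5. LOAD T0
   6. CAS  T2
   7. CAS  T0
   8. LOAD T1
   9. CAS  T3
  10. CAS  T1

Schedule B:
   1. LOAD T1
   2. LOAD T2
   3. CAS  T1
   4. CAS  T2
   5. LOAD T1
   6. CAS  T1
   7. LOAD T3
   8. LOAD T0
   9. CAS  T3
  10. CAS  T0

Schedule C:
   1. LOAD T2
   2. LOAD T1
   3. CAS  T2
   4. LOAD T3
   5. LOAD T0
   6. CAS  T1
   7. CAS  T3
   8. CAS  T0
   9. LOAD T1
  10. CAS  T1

Run A:
[1] T1.load  rd  (counter 1, T1.r 1)
[2] T1.cas  hit  (counter 2, T1.r 1)
[3] T3.load  rd  (counter 2, T3.r 2)
[4] T2.load  rd  (counter 2, T2.r 2)
[5] T0.load  rd  (counter 2, T0.r 2)
[6] T2.cas  hit  (counter 3, T2.r 2)
[7] T0.cas  miss  (counter 3, T0.r 2)
[8] T1.load  rd  (counter 3, T1.r 3)
[9] T3.cas  miss  (counter 3, T3.r 2)
[10] T1.cas  hit  (counter 4, T1.r 3)

A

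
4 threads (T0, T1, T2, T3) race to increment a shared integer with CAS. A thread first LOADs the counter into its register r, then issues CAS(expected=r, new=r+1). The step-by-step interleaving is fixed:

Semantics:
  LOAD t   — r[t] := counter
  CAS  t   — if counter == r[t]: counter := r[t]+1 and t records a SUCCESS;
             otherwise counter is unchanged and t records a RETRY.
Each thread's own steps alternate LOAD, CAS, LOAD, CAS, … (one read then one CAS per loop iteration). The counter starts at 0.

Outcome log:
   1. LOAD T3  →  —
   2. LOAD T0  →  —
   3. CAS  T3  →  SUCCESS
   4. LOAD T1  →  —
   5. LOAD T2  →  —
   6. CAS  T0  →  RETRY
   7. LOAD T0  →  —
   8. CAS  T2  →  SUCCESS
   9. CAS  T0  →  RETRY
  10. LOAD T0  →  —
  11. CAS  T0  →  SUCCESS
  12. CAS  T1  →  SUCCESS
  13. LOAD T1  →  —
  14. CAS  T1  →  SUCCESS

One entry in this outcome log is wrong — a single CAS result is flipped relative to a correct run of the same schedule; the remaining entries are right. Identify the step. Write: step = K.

Reference trace:
   1) LOAD T3:  M=0  r_T3=0
   2) LOAD T0:  M=0  r_T0=0
   3) CAS  T3:  M=1  r_T3=0 ✓
   4) LOAD T1:  M=1  r_T1=1
   5) LOAD T2:  M=1  r_T2=1
   6) CAS  T0:  M=1  r_T0=0 ✗
   7) LOAD T0:  M=1  r_T0=1
   8) CAS  T2:  M=2  r_T2=1 ✓
   9) CAS  T0:  M=2  r_T0=1 ✗
  10) LOAD T0:  M=2  r_T0=2
  11) CAS  T0:  M=3  r_T0=2 ✓
  12) CAS  T1:  M=3  r_T1=1 ✗
  13) LOAD T1:  M=3  r_T1=3
  14) CAS  T1:  M=4  r_T1=3 ✓
Mismatch at 12.

step = 12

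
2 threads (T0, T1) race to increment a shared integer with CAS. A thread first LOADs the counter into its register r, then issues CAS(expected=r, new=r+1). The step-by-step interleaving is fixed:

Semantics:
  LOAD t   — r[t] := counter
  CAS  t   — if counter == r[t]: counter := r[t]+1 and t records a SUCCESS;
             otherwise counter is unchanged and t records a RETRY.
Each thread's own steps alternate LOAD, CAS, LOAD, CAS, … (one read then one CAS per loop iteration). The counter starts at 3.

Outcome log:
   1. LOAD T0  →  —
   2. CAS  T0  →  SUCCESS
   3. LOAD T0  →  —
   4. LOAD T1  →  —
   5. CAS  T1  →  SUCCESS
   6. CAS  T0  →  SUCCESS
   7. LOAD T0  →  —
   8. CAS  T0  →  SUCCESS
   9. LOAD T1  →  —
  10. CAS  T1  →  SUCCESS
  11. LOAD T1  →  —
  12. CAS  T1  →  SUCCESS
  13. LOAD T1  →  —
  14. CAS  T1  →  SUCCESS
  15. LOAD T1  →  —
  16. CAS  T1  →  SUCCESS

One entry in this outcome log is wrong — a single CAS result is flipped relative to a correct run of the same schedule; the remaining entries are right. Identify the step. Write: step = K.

Correct run:
step 1: T0 LOAD ⇒ load; ctr=3 reg=3
step 2: T0 CAS ⇒ ok; ctr=4 reg=3
step 3: T0 LOAD ⇒ load; ctr=4 reg=4
step 4: T1 LOAD ⇒ load; ctr=4 reg=4
step 5: T1 CAS ⇒ ok; ctr=5 reg=4
step 6: T0 CAS ⇒ retry; ctr=5 reg=4
step 7: T0 LOAD ⇒ load; ctr=5 reg=5
step 8: T0 CAS ⇒ ok; ctr=6 reg=5
step 9: T1 LOAD ⇒ load; ctr=6 reg=6
step 10: T1 CAS ⇒ ok; ctr=7 reg=6
step 11: T1 LOAD ⇒ load; ctr=7 reg=7
step 12: T1 CAS ⇒ ok; ctr=8 reg=7
step 13: T1 LOAD ⇒ load; ctr=8 reg=8
step 14: T1 CAS ⇒ ok; ctr=9 reg=8
step 15: T1 LOAD ⇒ load; ctr=9 reg=9
step 16: T1 CAS ⇒ ok; ctr=10 reg=9
Flip is step 6.

step = 6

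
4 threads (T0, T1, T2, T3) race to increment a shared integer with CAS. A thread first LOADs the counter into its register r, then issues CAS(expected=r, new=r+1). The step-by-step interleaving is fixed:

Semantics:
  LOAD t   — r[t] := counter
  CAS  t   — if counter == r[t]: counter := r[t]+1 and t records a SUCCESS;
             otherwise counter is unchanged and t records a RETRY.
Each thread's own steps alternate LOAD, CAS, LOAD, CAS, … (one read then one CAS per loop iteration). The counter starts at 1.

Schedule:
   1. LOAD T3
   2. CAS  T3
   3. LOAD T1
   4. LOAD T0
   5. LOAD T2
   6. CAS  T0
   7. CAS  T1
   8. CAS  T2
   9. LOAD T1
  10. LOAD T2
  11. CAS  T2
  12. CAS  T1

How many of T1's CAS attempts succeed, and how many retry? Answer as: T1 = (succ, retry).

T1 = (0, 2)

T3 LOAD — after: cnt=1, r=1 — load
T3 CAS — after: cnt=2, r=1 — ok
T1 LOAD — after: cnt=2, r=2 — load
T0 LOAD — after: cnt=2, r=2 — load
T2 LOAD — after: cnt=2, r=2 — load
T0 CAS — after: cnt=3, r=2 — ok
T1 CAS — after: cnt=3, r=2 — retry
T2 CAS — after: cnt=3, r=2 — retry
T1 LOAD — after: cnt=3, r=3 — load
T2 LOAD — after: cnt=3, r=3 — load
T2 CAS — after: cnt=4, r=3 — ok
T1 CAS — after: cnt=4, r=3 — retry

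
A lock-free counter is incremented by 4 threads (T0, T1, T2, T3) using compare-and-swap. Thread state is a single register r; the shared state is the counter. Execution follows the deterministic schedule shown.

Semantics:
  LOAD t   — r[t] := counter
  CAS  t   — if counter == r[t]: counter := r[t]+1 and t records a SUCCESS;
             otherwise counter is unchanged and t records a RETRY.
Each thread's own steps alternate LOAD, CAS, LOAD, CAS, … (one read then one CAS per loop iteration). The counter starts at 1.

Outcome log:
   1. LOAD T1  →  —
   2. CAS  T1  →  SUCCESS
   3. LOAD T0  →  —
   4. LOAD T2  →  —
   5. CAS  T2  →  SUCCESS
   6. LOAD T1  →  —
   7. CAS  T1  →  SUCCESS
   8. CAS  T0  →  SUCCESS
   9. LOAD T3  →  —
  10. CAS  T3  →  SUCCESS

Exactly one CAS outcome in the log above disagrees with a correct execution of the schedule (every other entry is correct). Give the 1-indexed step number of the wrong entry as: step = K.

step = 8

Re-executing:
#1 T1 reads 1
#2 T1 CAS(1→2) writes; counter now 2
#3 T0 reads 2
#4 T2 reads 2
#5 T2 CAS(2→3) writes; counter now 3
#6 T1 reads 3
#7 T1 CAS(3→4) writes; counter now 4
#8 T0 CAS(2→3) fails; counter now 4
#9 T3 reads 4
#10 T3 CAS(4→5) writes; counter now 5
Flip is step 8.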